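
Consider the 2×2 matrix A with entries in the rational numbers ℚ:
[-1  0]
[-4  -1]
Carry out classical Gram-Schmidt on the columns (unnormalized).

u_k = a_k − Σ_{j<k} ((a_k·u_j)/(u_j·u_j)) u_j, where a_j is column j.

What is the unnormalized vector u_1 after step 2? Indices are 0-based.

Step 1: u_0 = a_0 = (-1, -4).
Step 2: u_1 = a_1 − (4/17)·u_0 = (4/17, -1/17).

u_1 = (4/17, -1/17)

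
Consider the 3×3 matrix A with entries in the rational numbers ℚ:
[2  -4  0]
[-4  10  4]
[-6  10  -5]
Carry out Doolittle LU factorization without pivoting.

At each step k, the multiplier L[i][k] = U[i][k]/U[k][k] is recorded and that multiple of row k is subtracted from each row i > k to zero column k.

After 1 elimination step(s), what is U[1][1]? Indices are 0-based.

[col 0] pivot 2
  R1 -= -2*R0 → (0, 2, 4)  (L[1][0] := -2)
  R2 -= -3*R0 → (0, -2, -5)  (L[2][0] := -3)

U[1][1] = 2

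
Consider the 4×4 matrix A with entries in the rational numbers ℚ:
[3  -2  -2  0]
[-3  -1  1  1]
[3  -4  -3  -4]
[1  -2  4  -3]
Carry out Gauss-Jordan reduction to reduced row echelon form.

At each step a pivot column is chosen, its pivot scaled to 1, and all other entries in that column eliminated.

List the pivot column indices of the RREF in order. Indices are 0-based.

pivot columns: 0, 1, 2, 3

pivot(0,0)=3: scale R0 → (1, -2/3, -2/3, 0)
  clear (1,0): R1 −= (-3)R0 → (0, -3, -1, 1)
  clear (2,0): R2 −= (3)R0 → (0, -2, -1, -4)
  clear (3,0): R3 −= (1)R0 → (0, -4/3, 14/3, -3)
pivot(1,1)=-3: scale R1 → (0, 1, 1/3, -1/3)
  clear (0,1): R0 −= (-2/3)R1 → (1, 0, -4/9, -2/9)
  clear (2,1): R2 −= (-2)R1 → (0, 0, -1/3, -14/3)
  clear (3,1): R3 −= (-4/3)R1 → (0, 0, 46/9, -31/9)
pivot(2,2)=-1/3: scale R2 → (0, 0, 1, 14)
  clear (0,2): R0 −= (-4/9)R2 → (1, 0, 0, 6)
  clear (1,2): R1 −= (1/3)R2 → (0, 1, 0, -5)
  clear (3,2): R3 −= (46/9)R2 → (0, 0, 0, -75)
pivot(3,3)=-75: scale R3 → (0, 0, 0, 1)
  clear (0,3): R0 −= (6)R3 → (1, 0, 0, 0)
  clear (1,3): R1 −= (-5)R3 → (0, 1, 0, 0)
  clear (2,3): R2 −= (14)R3 → (0, 0, 1, 0)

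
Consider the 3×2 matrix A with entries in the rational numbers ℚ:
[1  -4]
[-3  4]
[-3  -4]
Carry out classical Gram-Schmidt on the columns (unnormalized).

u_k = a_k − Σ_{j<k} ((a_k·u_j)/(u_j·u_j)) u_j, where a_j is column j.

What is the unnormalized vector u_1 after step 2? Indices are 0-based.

Step 1: u_0 = a_0 = (1, -3, -3).
Step 2: u_1 = a_1 − (-4/19)·u_0 = (-72/19, 64/19, -88/19).

u_1 = (-72/19, 64/19, -88/19)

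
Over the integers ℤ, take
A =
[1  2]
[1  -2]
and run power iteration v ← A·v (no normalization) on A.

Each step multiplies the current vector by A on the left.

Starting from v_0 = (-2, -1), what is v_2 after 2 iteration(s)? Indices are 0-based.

v_2 = (-4, -4)

v_0 = (-2, -1).
v_1 = A·v_0 = (-4, 0).
v_2 = A·v_1 = (-4, -4).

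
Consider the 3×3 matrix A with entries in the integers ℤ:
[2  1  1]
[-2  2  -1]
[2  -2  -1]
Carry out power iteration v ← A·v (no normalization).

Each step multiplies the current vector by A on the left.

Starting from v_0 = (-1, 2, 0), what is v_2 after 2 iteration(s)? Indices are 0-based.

v_2 = (0, 18, -6)

v_0 = (-1, 2, 0).
v_1 = A·v_0 = (0, 6, -6).
v_2 = A·v_1 = (0, 18, -6).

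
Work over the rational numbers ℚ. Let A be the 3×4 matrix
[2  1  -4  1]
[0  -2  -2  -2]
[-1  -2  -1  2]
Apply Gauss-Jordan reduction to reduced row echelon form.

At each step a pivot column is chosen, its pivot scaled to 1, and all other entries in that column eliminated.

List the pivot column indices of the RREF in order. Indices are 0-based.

step 1: normalize row 0 (÷2) = (1, 1/2, -2, 1/2)
  row 2: subtract -1×row0 = (0, -3/2, -3, 5/2)
step 2: normalize row 1 (÷-2) = (0, 1, 1, 1)
  row 0: subtract 1/2×row1 = (1, 0, -5/2, 0)
  row 2: subtract -3/2×row1 = (0, 0, -3/2, 4)
step 3: normalize row 2 (÷-3/2) = (0, 0, 1, -8/3)
  row 0: subtract -5/2×row2 = (1, 0, 0, -20/3)
  row 1: subtract 1×row2 = (0, 1, 0, 11/3)

pivot columns: 0, 1, 2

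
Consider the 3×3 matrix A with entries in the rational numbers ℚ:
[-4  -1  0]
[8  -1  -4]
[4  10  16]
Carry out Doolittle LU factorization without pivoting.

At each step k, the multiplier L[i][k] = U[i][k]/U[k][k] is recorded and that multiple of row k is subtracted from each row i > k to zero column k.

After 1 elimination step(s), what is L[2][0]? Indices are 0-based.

L[2][0] = -1

k=0: U[0][0]=-4
  eliminate (1,0): mult=-2, new row 1: (0, -3, -4); set L[1][0]=-2
  eliminate (2,0): mult=-1, new row 2: (0, 9, 16); set L[2][0]=-1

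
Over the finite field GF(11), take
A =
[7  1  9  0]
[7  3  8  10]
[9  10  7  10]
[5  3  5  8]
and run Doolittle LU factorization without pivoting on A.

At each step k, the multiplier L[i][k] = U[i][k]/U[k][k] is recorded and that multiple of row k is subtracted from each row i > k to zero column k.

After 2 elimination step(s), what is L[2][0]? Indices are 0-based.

L[2][0] = 6

k=0: U[0][0]=7
  eliminate (1,0): mult=1, new row 1: (0, 2, 10, 10); set L[1][0]=1
  eliminate (2,0): mult=6, new row 2: (0, 4, 8, 10); set L[2][0]=6
  eliminate (3,0): mult=7, new row 3: (0, 7, 8, 8); set L[3][0]=7
k=1: U[1][1]=2
  eliminate (2,1): mult=2, new row 2: (0, 0, 10, 1); set L[2][1]=2
  eliminate (3,1): mult=9, new row 3: (0, 0, 6, 6); set L[3][1]=9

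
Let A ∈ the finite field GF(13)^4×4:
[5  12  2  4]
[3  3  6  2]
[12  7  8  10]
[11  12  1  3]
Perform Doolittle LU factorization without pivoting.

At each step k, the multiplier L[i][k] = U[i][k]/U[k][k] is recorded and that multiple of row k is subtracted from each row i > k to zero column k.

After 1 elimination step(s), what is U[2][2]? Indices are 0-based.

Step 1: pivot at (0,0) is 5.
  row1 ← row1 − (11)·row0  ⇒  L[1][0]=11, U row1=(0, 1, 10, 10)
  row2 ← row2 − (5)·row0  ⇒  L[2][0]=5, U row2=(0, 12, 11, 3)
  row3 ← row3 − (10)·row0  ⇒  L[3][0]=10, U row3=(0, 9, 7, 2)

U[2][2] = 11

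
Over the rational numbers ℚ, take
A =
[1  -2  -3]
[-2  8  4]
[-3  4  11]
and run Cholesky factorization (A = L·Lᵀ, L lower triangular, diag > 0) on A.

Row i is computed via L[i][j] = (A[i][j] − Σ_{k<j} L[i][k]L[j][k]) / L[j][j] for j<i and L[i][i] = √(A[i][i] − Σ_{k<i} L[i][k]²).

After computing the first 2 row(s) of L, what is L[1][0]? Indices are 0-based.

L[1][0] = -2

Step 1: L[0][0] = √(1) = 1.
  L[1][0] = (-2) / L[0][0] = -2.
Step 2: L[1][1] = √(4) = 2.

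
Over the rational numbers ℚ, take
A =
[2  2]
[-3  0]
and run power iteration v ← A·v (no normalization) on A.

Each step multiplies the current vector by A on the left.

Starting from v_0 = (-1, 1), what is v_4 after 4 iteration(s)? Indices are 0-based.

v_4 = (-12, -36)

v_0 = (-1, 1).
v_1 = A·v_0 = (0, 3).
v_2 = A·v_1 = (6, 0).
v_3 = A·v_2 = (12, -18).
v_4 = A·v_3 = (-12, -36).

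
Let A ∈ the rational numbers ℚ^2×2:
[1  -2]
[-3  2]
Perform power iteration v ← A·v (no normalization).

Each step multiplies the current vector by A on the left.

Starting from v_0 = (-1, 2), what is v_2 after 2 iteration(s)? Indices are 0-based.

v_2 = (-19, 29)

v_0 = (-1, 2).
v_1 = A·v_0 = (-5, 7).
v_2 = A·v_1 = (-19, 29).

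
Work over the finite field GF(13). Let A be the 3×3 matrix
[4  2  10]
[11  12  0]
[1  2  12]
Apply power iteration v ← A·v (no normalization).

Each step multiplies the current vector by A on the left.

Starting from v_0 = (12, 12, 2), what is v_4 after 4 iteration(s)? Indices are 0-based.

v_0 = (12, 12, 2).
v_1 = A·v_0 = (1, 3, 8).
v_2 = A·v_1 = (12, 8, 12).
v_3 = A·v_2 = (2, 7, 3).
v_4 = A·v_3 = (0, 2, 0).

v_4 = (0, 2, 0)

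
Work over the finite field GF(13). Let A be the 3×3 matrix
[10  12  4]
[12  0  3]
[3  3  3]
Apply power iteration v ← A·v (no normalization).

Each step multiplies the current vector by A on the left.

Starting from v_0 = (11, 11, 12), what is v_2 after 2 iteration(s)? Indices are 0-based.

v_2 = (7, 3, 3)

v_0 = (11, 11, 12).
v_1 = A·v_0 = (4, 12, 11).
v_2 = A·v_1 = (7, 3, 3).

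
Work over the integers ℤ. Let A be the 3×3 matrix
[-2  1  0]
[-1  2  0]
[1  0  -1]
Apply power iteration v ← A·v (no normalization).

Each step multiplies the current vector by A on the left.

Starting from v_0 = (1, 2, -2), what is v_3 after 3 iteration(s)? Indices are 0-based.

v_3 = (0, 9, 6)

v_0 = (1, 2, -2).
v_1 = A·v_0 = (0, 3, 3).
v_2 = A·v_1 = (3, 6, -3).
v_3 = A·v_2 = (0, 9, 6).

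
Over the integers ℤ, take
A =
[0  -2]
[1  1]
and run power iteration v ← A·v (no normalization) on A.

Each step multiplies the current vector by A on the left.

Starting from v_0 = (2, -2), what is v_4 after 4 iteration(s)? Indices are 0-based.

v_4 = (-8, -4)

v_0 = (2, -2).
v_1 = A·v_0 = (4, 0).
v_2 = A·v_1 = (0, 4).
v_3 = A·v_2 = (-8, 4).
v_4 = A·v_3 = (-8, -4).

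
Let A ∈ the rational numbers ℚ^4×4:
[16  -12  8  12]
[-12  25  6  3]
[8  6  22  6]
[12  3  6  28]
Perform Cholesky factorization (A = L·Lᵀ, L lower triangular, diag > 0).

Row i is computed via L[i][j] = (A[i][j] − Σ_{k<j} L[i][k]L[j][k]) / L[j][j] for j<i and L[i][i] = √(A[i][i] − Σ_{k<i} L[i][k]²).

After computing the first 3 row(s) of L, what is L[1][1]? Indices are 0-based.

Step 1: L[0][0] = √(16) = 4.
  L[1][0] = (-12) / L[0][0] = -3.
Step 2: L[1][1] = √(16) = 4.
  L[2][0] = (8) / L[0][0] = 2.
  L[2][1] = (12) / L[1][1] = 3.
Step 3: L[2][2] = √(9) = 3.

L[1][1] = 4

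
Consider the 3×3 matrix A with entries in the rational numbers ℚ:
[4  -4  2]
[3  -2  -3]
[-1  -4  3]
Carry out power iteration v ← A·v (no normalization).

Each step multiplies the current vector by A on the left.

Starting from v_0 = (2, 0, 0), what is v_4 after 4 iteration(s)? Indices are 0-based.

v_0 = (2, 0, 0).
v_1 = A·v_0 = (8, 6, -2).
v_2 = A·v_1 = (4, 18, -38).
v_3 = A·v_2 = (-132, 90, -190).
v_4 = A·v_3 = (-1268, -6, -798).

v_4 = (-1268, -6, -798)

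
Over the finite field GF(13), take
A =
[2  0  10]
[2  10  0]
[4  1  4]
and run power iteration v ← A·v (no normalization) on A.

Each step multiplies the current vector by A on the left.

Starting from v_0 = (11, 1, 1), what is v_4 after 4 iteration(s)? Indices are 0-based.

v_4 = (7, 4, 1)

v_0 = (11, 1, 1).
v_1 = A·v_0 = (6, 6, 10).
v_2 = A·v_1 = (8, 7, 5).
v_3 = A·v_2 = (1, 8, 7).
v_4 = A·v_3 = (7, 4, 1).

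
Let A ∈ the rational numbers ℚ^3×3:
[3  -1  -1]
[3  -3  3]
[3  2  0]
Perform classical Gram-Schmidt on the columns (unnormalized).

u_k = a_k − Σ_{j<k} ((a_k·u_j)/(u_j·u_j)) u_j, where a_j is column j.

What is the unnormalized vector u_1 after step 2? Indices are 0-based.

Step 1: u_0 = a_0 = (3, 3, 3).
Step 2: u_1 = a_1 − (-2/9)·u_0 = (-1/3, -7/3, 8/3).

u_1 = (-1/3, -7/3, 8/3)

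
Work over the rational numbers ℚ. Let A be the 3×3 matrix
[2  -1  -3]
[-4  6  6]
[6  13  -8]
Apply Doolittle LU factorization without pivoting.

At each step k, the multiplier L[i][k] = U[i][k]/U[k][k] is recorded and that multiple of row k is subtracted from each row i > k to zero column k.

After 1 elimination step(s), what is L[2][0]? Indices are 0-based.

[col 0] pivot 2
  R1 -= -2*R0 → (0, 4, 0)  (L[1][0] := -2)
  R2 -= 3*R0 → (0, 16, 1)  (L[2][0] := 3)

L[2][0] = 3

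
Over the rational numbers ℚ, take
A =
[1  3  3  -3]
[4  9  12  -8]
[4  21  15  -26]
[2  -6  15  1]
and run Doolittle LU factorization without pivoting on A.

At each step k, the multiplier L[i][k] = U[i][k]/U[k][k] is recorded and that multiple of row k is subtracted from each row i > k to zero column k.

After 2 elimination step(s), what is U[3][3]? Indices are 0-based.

Step 1: pivot at (0,0) is 1.
  row1 ← row1 − (4)·row0  ⇒  L[1][0]=4, U row1=(0, -3, 0, 4)
  row2 ← row2 − (4)·row0  ⇒  L[2][0]=4, U row2=(0, 9, 3, -14)
  row3 ← row3 − (2)·row0  ⇒  L[3][0]=2, U row3=(0, -12, 9, 7)
Step 2: pivot at (1,1) is -3.
  row2 ← row2 − (-3)·row1  ⇒  L[2][1]=-3, U row2=(0, 0, 3, -2)
  row3 ← row3 − (4)·row1  ⇒  L[3][1]=4, U row3=(0, 0, 9, -9)

U[3][3] = -9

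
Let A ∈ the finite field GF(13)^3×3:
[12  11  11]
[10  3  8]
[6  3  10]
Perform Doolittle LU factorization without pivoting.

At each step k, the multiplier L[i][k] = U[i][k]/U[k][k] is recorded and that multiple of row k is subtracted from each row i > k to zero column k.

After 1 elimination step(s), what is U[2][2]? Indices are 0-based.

k=0: U[0][0]=12
  eliminate (1,0): mult=3, new row 1: (0, 9, 1); set L[1][0]=3
  eliminate (2,0): mult=7, new row 2: (0, 4, 11); set L[2][0]=7

U[2][2] = 11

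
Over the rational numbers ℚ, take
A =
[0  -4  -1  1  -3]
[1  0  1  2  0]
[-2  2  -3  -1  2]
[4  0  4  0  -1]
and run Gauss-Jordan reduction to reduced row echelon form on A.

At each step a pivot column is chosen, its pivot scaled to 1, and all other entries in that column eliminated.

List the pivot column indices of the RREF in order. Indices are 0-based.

pivot columns: 0, 1, 2, 3

pivot(0,0): swap R0↔R1
pivot(0,0)=1: scale R0 → (1, 0, 1, 2, 0)
  clear (2,0): R2 −= (-2)R0 → (0, 2, -1, 3, 2)
  clear (3,0): R3 −= (4)R0 → (0, 0, 0, -8, -1)
pivot(1,1)=-4: scale R1 → (0, 1, 1/4, -1/4, 3/4)
  clear (2,1): R2 −= (2)R1 → (0, 0, -3/2, 7/2, 1/2)
pivot(2,2)=-3/2: scale R2 → (0, 0, 1, -7/3, -1/3)
  clear (0,2): R0 −= (1)R2 → (1, 0, 0, 13/3, 1/3)
  clear (1,2): R1 −= (1/4)R2 → (0, 1, 0, 1/3, 5/6)
pivot(3,3)=-8: scale R3 → (0, 0, 0, 1, 1/8)
  clear (0,3): R0 −= (13/3)R3 → (1, 0, 0, 0, -5/24)
  clear (1,3): R1 −= (1/3)R3 → (0, 1, 0, 0, 19/24)
  clear (2,3): R2 −= (-7/3)R3 → (0, 0, 1, 0, -1/24)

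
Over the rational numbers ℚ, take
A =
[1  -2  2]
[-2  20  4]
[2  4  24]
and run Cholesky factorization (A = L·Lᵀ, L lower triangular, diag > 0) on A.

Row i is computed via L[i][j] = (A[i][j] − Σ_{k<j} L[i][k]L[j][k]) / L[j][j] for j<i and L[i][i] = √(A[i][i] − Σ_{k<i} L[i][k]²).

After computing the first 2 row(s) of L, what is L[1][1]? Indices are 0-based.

Step 1: L[0][0] = √(1) = 1.
  L[1][0] = (-2) / L[0][0] = -2.
Step 2: L[1][1] = √(16) = 4.

L[1][1] = 4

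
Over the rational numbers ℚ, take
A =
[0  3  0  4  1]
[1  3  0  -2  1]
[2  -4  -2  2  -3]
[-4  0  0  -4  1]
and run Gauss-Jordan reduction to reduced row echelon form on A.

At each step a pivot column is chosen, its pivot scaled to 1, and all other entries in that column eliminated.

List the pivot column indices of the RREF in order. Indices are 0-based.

pivot columns: 0, 1, 2, 3

[1] R0 <-> R1
[1] R0 /= 1  ⇒  (1, 3, 0, -2, 1)
     R2 -= 2·R0  ⇒  (0, -10, -2, 6, -5)
     R3 -= -4·R0  ⇒  (0, 12, 0, -12, 5)
[2] R1 /= 3  ⇒  (0, 1, 0, 4/3, 1/3)
     R0 -= 3·R1  ⇒  (1, 0, 0, -6, 0)
     R2 -= -10·R1  ⇒  (0, 0, -2, 58/3, -5/3)
     R3 -= 12·R1  ⇒  (0, 0, 0, -28, 1)
[3] R2 /= -2  ⇒  (0, 0, 1, -29/3, 5/6)
[4] R3 /= -28  ⇒  (0, 0, 0, 1, -1/28)
     R0 -= -6·R3  ⇒  (1, 0, 0, 0, -3/14)
     R1 -= 4/3·R3  ⇒  (0, 1, 0, 0, 8/21)
     R2 -= -29/3·R3  ⇒  (0, 0, 1, 0, 41/84)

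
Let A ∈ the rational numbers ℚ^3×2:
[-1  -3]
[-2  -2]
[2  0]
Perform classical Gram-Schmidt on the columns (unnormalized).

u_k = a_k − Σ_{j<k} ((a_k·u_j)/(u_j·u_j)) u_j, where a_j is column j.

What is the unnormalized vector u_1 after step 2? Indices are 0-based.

u_1 = (-20/9, -4/9, -14/9)

Step 1: u_0 = a_0 = (-1, -2, 2).
Step 2: u_1 = a_1 − (7/9)·u_0 = (-20/9, -4/9, -14/9).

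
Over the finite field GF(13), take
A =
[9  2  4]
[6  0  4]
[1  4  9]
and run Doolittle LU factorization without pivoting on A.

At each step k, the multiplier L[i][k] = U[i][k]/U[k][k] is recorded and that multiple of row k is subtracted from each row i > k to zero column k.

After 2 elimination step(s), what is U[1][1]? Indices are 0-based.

[col 0] pivot 9
  R1 -= 5*R0 → (0, 3, 10)  (L[1][0] := 5)
  R2 -= 3*R0 → (0, 11, 10)  (L[2][0] := 3)
[col 1] pivot 3
  R2 -= 8*R1 → (0, 0, 8)  (L[2][1] := 8)

U[1][1] = 3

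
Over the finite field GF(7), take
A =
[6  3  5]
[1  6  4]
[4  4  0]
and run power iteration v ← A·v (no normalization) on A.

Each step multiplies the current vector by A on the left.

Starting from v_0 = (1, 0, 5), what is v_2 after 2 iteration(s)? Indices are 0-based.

v_0 = (1, 0, 5).
v_1 = A·v_0 = (3, 0, 4).
v_2 = A·v_1 = (3, 5, 5).

v_2 = (3, 5, 5)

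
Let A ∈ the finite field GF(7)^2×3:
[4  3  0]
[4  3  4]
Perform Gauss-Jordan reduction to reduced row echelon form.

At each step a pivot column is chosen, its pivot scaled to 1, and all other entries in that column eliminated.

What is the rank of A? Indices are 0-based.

rank = 2

[1] R0 /= 4  ⇒  (1, 6, 0)
     R1 -= 4·R0  ⇒  (0, 0, 4)
column 1 empty below row 1
[2] R1 /= 4  ⇒  (0, 0, 1)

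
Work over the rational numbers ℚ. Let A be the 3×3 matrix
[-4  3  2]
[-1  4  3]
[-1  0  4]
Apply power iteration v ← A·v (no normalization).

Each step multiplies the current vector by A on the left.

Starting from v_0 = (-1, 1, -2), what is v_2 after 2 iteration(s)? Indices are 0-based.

v_0 = (-1, 1, -2).
v_1 = A·v_0 = (3, -1, -7).
v_2 = A·v_1 = (-29, -28, -31).

v_2 = (-29, -28, -31)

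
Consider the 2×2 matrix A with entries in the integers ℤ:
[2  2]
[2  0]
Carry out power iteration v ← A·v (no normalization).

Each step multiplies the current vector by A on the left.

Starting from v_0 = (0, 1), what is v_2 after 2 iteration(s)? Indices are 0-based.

v_0 = (0, 1).
v_1 = A·v_0 = (2, 0).
v_2 = A·v_1 = (4, 4).

v_2 = (4, 4)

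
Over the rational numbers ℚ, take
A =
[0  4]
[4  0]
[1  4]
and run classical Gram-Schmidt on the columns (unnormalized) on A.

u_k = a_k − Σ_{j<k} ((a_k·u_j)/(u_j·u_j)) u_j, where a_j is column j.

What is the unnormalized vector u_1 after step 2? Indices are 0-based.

u_1 = (4, -16/17, 64/17)

Step 1: u_0 = a_0 = (0, 4, 1).
Step 2: u_1 = a_1 − (4/17)·u_0 = (4, -16/17, 64/17).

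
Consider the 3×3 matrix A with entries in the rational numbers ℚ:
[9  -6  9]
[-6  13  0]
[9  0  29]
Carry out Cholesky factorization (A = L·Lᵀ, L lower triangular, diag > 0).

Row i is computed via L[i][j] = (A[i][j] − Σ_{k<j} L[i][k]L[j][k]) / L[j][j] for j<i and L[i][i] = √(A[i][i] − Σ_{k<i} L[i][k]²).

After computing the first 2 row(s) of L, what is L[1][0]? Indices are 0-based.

L[1][0] = -2

Step 1: L[0][0] = √(9) = 3.
  L[1][0] = (-6) / L[0][0] = -2.
Step 2: L[1][1] = √(9) = 3.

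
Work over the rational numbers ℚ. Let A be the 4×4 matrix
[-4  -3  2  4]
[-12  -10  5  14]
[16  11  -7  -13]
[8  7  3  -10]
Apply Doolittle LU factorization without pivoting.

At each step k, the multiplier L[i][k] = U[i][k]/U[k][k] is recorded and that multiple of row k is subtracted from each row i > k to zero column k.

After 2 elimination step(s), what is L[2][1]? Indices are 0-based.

k=0: U[0][0]=-4
  eliminate (1,0): mult=3, new row 1: (0, -1, -1, 2); set L[1][0]=3
  eliminate (2,0): mult=-4, new row 2: (0, -1, 1, 3); set L[2][0]=-4
  eliminate (3,0): mult=-2, new row 3: (0, 1, 7, -2); set L[3][0]=-2
k=1: U[1][1]=-1
  eliminate (2,1): mult=1, new row 2: (0, 0, 2, 1); set L[2][1]=1
  eliminate (3,1): mult=-1, new row 3: (0, 0, 6, 0); set L[3][1]=-1

L[2][1] = 1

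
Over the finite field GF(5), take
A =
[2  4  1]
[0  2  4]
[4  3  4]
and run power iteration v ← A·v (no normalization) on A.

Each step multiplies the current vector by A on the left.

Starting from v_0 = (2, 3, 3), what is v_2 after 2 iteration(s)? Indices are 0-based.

v_2 = (4, 2, 1)

v_0 = (2, 3, 3).
v_1 = A·v_0 = (4, 3, 4).
v_2 = A·v_1 = (4, 2, 1).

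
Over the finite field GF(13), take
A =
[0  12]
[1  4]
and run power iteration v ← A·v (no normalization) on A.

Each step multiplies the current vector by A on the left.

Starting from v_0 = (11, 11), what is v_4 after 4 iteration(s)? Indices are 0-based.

v_0 = (11, 11).
v_1 = A·v_0 = (2, 3).
v_2 = A·v_1 = (10, 1).
v_3 = A·v_2 = (12, 1).
v_4 = A·v_3 = (12, 3).

v_4 = (12, 3)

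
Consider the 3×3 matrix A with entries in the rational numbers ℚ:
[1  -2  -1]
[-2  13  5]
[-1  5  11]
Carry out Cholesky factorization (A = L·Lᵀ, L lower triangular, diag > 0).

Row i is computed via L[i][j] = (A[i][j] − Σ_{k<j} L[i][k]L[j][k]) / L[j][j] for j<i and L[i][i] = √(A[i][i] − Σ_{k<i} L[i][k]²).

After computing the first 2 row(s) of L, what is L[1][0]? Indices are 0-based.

Step 1: L[0][0] = √(1) = 1.
  L[1][0] = (-2) / L[0][0] = -2.
Step 2: L[1][1] = √(9) = 3.

L[1][0] = -2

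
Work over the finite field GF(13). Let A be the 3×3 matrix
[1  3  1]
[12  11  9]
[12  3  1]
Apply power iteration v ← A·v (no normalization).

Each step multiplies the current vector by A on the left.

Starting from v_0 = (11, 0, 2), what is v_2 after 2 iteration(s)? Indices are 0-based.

v_0 = (11, 0, 2).
v_1 = A·v_0 = (0, 7, 4).
v_2 = A·v_1 = (12, 9, 12).

v_2 = (12, 9, 12)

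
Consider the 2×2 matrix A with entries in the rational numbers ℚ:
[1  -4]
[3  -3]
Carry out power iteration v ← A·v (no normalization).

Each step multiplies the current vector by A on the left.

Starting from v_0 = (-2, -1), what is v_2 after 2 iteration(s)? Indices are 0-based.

v_2 = (14, 15)

v_0 = (-2, -1).
v_1 = A·v_0 = (2, -3).
v_2 = A·v_1 = (14, 15).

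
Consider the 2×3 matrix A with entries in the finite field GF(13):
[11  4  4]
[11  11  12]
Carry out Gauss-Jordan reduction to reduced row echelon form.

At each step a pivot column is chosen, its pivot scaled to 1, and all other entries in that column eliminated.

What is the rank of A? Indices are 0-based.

rank = 2

step 1: normalize row 0 (÷11) = (1, 11, 11)
  row 1: subtract 11×row0 = (0, 7, 8)
step 2: normalize row 1 (÷7) = (0, 1, 3)
  row 0: subtract 11×row1 = (1, 0, 4)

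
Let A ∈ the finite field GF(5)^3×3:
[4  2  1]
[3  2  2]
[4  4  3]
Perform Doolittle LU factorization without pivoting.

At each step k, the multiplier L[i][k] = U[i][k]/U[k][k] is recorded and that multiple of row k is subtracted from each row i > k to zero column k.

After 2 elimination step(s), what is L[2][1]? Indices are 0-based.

L[2][1] = 4

k=0: U[0][0]=4
  eliminate (1,0): mult=2, new row 1: (0, 3, 0); set L[1][0]=2
  eliminate (2,0): mult=1, new row 2: (0, 2, 2); set L[2][0]=1
k=1: U[1][1]=3
  eliminate (2,1): mult=4, new row 2: (0, 0, 2); set L[2][1]=4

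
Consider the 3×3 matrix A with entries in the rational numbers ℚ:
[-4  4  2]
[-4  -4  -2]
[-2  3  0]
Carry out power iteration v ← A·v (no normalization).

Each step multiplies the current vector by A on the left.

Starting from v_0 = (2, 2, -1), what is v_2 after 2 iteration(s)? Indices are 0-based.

v_2 = (-44, 60, -38)

v_0 = (2, 2, -1).
v_1 = A·v_0 = (-2, -14, 2).
v_2 = A·v_1 = (-44, 60, -38).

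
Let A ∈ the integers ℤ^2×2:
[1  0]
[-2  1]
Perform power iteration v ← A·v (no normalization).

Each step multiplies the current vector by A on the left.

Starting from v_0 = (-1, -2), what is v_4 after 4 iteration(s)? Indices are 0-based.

v_4 = (-1, 6)

v_0 = (-1, -2).
v_1 = A·v_0 = (-1, 0).
v_2 = A·v_1 = (-1, 2).
v_3 = A·v_2 = (-1, 4).
v_4 = A·v_3 = (-1, 6).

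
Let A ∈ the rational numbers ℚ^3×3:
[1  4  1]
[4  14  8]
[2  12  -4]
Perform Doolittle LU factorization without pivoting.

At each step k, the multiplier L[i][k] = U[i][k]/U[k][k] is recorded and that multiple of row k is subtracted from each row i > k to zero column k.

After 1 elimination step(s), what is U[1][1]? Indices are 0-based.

U[1][1] = -2

[col 0] pivot 1
  R1 -= 4*R0 → (0, -2, 4)  (L[1][0] := 4)
  R2 -= 2*R0 → (0, 4, -6)  (L[2][0] := 2)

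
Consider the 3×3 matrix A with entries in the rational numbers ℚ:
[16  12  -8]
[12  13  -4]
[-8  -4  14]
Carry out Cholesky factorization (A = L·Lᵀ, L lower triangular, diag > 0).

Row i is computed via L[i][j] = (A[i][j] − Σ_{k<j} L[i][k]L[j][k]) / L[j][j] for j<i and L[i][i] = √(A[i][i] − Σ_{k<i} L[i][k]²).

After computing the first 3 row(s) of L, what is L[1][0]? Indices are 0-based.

Step 1: L[0][0] = √(16) = 4.
  L[1][0] = (12) / L[0][0] = 3.
Step 2: L[1][1] = √(4) = 2.
  L[2][0] = (-8) / L[0][0] = -2.
  L[2][1] = (2) / L[1][1] = 1.
Step 3: L[2][2] = √(9) = 3.

L[1][0] = 3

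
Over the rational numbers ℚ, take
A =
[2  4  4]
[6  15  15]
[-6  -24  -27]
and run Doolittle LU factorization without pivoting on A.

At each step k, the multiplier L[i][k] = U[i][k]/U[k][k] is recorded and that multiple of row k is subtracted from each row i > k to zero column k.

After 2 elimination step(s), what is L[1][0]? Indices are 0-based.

L[1][0] = 3

k=0: U[0][0]=2
  eliminate (1,0): mult=3, new row 1: (0, 3, 3); set L[1][0]=3
  eliminate (2,0): mult=-3, new row 2: (0, -12, -15); set L[2][0]=-3
k=1: U[1][1]=3
  eliminate (2,1): mult=-4, new row 2: (0, 0, -3); set L[2][1]=-4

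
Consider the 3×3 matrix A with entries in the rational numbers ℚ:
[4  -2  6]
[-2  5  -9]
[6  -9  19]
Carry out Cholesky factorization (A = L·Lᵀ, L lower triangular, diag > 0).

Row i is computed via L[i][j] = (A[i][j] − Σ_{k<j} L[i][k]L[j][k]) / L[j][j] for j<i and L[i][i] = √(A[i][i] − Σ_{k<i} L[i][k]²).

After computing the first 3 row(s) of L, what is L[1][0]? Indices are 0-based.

L[1][0] = -1

Step 1: L[0][0] = √(4) = 2.
  L[1][0] = (-2) / L[0][0] = -1.
Step 2: L[1][1] = √(4) = 2.
  L[2][0] = (6) / L[0][0] = 3.
  L[2][1] = (-6) / L[1][1] = -3.
Step 3: L[2][2] = √(1) = 1.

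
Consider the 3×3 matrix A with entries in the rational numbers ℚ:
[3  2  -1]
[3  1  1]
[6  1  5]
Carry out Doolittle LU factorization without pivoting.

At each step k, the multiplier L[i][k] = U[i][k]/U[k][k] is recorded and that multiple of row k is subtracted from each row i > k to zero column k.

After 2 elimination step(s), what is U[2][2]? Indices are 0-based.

k=0: U[0][0]=3
  eliminate (1,0): mult=1, new row 1: (0, -1, 2); set L[1][0]=1
  eliminate (2,0): mult=2, new row 2: (0, -3, 7); set L[2][0]=2
k=1: U[1][1]=-1
  eliminate (2,1): mult=3, new row 2: (0, 0, 1); set L[2][1]=3

U[2][2] = 1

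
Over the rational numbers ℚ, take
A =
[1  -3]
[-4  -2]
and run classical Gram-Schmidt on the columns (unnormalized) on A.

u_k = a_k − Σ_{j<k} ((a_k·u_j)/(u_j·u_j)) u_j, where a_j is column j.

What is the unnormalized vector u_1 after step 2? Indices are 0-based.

u_1 = (-56/17, -14/17)

Step 1: u_0 = a_0 = (1, -4).
Step 2: u_1 = a_1 − (5/17)·u_0 = (-56/17, -14/17).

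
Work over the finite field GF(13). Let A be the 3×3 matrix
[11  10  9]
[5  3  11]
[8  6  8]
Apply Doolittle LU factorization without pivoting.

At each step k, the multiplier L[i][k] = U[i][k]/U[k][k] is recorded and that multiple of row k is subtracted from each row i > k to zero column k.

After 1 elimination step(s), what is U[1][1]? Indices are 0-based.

[col 0] pivot 11
  R1 -= 4*R0 → (0, 2, 1)  (L[1][0] := 4)
  R2 -= 9*R0 → (0, 7, 5)  (L[2][0] := 9)

U[1][1] = 2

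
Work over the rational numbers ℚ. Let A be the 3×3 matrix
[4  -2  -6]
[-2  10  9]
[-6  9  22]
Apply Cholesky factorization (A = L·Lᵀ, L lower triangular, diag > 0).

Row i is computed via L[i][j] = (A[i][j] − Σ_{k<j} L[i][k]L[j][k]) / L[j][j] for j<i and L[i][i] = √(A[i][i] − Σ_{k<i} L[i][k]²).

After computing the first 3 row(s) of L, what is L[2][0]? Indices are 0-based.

Step 1: L[0][0] = √(4) = 2.
  L[1][0] = (-2) / L[0][0] = -1.
Step 2: L[1][1] = √(9) = 3.
  L[2][0] = (-6) / L[0][0] = -3.
  L[2][1] = (6) / L[1][1] = 2.
Step 3: L[2][2] = √(9) = 3.

L[2][0] = -3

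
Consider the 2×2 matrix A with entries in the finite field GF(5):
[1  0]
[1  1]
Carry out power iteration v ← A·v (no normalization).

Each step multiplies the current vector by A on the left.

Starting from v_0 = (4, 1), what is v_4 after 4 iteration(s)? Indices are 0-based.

v_4 = (4, 2)

v_0 = (4, 1).
v_1 = A·v_0 = (4, 0).
v_2 = A·v_1 = (4, 4).
v_3 = A·v_2 = (4, 3).
v_4 = A·v_3 = (4, 2).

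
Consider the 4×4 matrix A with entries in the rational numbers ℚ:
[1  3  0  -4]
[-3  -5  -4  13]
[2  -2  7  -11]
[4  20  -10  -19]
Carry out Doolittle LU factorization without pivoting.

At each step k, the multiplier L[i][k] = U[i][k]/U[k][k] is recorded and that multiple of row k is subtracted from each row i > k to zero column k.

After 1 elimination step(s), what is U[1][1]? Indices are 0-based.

Step 1: pivot at (0,0) is 1.
  row1 ← row1 − (-3)·row0  ⇒  L[1][0]=-3, U row1=(0, 4, -4, 1)
  row2 ← row2 − (2)·row0  ⇒  L[2][0]=2, U row2=(0, -8, 7, -3)
  row3 ← row3 − (4)·row0  ⇒  L[3][0]=4, U row3=(0, 8, -10, -3)

U[1][1] = 4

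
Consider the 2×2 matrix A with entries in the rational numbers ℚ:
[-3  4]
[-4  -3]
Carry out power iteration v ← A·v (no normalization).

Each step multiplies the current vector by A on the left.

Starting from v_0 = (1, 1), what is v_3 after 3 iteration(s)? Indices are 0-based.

v_3 = (161, 73)

v_0 = (1, 1).
v_1 = A·v_0 = (1, -7).
v_2 = A·v_1 = (-31, 17).
v_3 = A·v_2 = (161, 73).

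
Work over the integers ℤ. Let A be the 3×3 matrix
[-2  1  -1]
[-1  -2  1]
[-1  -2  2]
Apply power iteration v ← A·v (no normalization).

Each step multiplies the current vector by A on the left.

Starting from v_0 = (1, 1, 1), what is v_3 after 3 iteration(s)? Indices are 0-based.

v_0 = (1, 1, 1).
v_1 = A·v_0 = (-2, -2, -1).
v_2 = A·v_1 = (3, 5, 4).
v_3 = A·v_2 = (-5, -9, -5).

v_3 = (-5, -9, -5)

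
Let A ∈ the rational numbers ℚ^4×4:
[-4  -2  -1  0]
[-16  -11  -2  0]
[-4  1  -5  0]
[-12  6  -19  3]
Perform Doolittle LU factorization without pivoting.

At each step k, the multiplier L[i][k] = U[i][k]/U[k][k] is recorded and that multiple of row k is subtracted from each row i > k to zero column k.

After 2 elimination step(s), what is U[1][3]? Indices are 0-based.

Step 1: pivot at (0,0) is -4.
  row1 ← row1 − (4)·row0  ⇒  L[1][0]=4, U row1=(0, -3, 2, 0)
  row2 ← row2 − (1)·row0  ⇒  L[2][0]=1, U row2=(0, 3, -4, 0)
  row3 ← row3 − (3)·row0  ⇒  L[3][0]=3, U row3=(0, 12, -16, 3)
Step 2: pivot at (1,1) is -3.
  row2 ← row2 − (-1)·row1  ⇒  L[2][1]=-1, U row2=(0, 0, -2, 0)
  row3 ← row3 − (-4)·row1  ⇒  L[3][1]=-4, U row3=(0, 0, -8, 3)

U[1][3] = 0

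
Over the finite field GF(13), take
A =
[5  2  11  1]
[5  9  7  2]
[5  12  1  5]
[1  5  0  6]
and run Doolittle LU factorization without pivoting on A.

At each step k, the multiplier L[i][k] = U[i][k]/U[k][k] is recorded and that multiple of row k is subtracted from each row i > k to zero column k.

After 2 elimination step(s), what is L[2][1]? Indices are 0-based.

L[2][1] = 7

Step 1: pivot at (0,0) is 5.
  row1 ← row1 − (1)·row0  ⇒  L[1][0]=1, U row1=(0, 7, 9, 1)
  row2 ← row2 − (1)·row0  ⇒  L[2][0]=1, U row2=(0, 10, 3, 4)
  row3 ← row3 − (8)·row0  ⇒  L[3][0]=8, U row3=(0, 2, 3, 11)
Step 2: pivot at (1,1) is 7.
  row2 ← row2 − (7)·row1  ⇒  L[2][1]=7, U row2=(0, 0, 5, 10)
  row3 ← row3 − (4)·row1  ⇒  L[3][1]=4, U row3=(0, 0, 6, 7)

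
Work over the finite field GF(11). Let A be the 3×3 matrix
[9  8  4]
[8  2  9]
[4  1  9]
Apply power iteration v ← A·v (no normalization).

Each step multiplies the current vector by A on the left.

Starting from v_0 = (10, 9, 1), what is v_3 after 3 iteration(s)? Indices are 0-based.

v_3 = (9, 0, 5)

v_0 = (10, 9, 1).
v_1 = A·v_0 = (1, 8, 3).
v_2 = A·v_1 = (8, 7, 6).
v_3 = A·v_2 = (9, 0, 5).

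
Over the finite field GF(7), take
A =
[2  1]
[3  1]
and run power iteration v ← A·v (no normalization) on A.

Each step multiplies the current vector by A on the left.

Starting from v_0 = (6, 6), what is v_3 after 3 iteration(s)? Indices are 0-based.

v_0 = (6, 6).
v_1 = A·v_0 = (4, 3).
v_2 = A·v_1 = (4, 1).
v_3 = A·v_2 = (2, 6).

v_3 = (2, 6)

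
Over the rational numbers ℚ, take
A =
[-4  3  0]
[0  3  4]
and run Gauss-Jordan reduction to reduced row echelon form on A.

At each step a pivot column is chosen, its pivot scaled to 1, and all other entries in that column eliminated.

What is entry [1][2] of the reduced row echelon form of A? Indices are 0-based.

M[1][2] = 4/3

[1] R0 /= -4  ⇒  (1, -3/4, 0)
[2] R1 /= 3  ⇒  (0, 1, 4/3)
     R0 -= -3/4·R1  ⇒  (1, 0, 1)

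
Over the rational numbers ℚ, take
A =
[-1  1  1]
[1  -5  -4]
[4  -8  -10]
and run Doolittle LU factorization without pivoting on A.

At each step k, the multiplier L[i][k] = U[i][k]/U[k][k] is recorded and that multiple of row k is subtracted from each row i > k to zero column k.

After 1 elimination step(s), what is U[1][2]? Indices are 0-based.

k=0: U[0][0]=-1
  eliminate (1,0): mult=-1, new row 1: (0, -4, -3); set L[1][0]=-1
  eliminate (2,0): mult=-4, new row 2: (0, -4, -6); set L[2][0]=-4

U[1][2] = -3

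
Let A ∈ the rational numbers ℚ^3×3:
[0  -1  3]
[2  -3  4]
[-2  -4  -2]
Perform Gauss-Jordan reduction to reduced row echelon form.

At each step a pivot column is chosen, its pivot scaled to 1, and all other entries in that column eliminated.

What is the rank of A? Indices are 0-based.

pivot(0,0): swap R0↔R1
pivot(0,0)=2: scale R0 → (1, -3/2, 2)
  clear (2,0): R2 −= (-2)R0 → (0, -7, 2)
pivot(1,1)=-1: scale R1 → (0, 1, -3)
  clear (0,1): R0 −= (-3/2)R1 → (1, 0, -5/2)
  clear (2,1): R2 −= (-7)R1 → (0, 0, -19)
pivot(2,2)=-19: scale R2 → (0, 0, 1)
  clear (0,2): R0 −= (-5/2)R2 → (1, 0, 0)
  clear (1,2): R1 −= (-3)R2 → (0, 1, 0)

rank = 3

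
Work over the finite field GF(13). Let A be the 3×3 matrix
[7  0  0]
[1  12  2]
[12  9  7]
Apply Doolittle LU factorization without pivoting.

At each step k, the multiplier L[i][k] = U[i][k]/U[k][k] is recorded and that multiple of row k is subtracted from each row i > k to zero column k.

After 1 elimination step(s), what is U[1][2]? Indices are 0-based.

U[1][2] = 2

k=0: U[0][0]=7
  eliminate (1,0): mult=2, new row 1: (0, 12, 2); set L[1][0]=2
  eliminate (2,0): mult=11, new row 2: (0, 9, 7); set L[2][0]=11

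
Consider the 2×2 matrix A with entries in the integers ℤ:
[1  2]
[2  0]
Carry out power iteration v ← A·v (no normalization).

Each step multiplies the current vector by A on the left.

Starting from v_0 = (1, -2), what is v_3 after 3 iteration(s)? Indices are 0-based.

v_0 = (1, -2).
v_1 = A·v_0 = (-3, 2).
v_2 = A·v_1 = (1, -6).
v_3 = A·v_2 = (-11, 2).

v_3 = (-11, 2)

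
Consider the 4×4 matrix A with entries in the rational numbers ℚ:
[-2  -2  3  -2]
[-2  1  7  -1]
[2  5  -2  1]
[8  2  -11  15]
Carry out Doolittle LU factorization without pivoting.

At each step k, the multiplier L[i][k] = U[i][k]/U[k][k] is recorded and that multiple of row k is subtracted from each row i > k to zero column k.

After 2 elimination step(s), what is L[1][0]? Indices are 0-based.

L[1][0] = 1

[col 0] pivot -2
  R1 -= 1*R0 → (0, 3, 4, 1)  (L[1][0] := 1)
  R2 -= -1*R0 → (0, 3, 1, -1)  (L[2][0] := -1)
  R3 -= -4*R0 → (0, -6, 1, 7)  (L[3][0] := -4)
[col 1] pivot 3
  R2 -= 1*R1 → (0, 0, -3, -2)  (L[2][1] := 1)
  R3 -= -2*R1 → (0, 0, 9, 9)  (L[3][1] := -2)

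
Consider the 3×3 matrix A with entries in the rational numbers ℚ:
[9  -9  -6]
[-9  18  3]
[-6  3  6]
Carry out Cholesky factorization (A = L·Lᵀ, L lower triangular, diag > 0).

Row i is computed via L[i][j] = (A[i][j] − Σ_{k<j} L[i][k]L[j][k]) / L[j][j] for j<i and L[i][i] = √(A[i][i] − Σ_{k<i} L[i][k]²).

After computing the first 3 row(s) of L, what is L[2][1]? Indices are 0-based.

Step 1: L[0][0] = √(9) = 3.
  L[1][0] = (-9) / L[0][0] = -3.
Step 2: L[1][1] = √(9) = 3.
  L[2][0] = (-6) / L[0][0] = -2.
  L[2][1] = (-3) / L[1][1] = -1.
Step 3: L[2][2] = √(1) = 1.

L[2][1] = -1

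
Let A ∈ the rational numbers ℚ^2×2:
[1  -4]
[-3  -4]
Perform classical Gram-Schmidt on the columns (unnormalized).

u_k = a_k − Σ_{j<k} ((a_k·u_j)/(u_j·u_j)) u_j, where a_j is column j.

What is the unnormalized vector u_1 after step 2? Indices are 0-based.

u_1 = (-24/5, -8/5)

Step 1: u_0 = a_0 = (1, -3).
Step 2: u_1 = a_1 − (4/5)·u_0 = (-24/5, -8/5).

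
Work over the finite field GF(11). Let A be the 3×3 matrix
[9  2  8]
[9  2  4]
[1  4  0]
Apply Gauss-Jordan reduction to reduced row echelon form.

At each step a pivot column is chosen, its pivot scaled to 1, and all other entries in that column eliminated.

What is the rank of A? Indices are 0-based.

[1] R0 /= 9  ⇒  (1, 10, 7)
     R1 -= 9·R0  ⇒  (0, 0, 7)
     R2 -= 1·R0  ⇒  (0, 5, 4)
[2] R1 <-> R2
[2] R1 /= 5  ⇒  (0, 1, 3)
     R0 -= 10·R1  ⇒  (1, 0, 10)
[3] R2 /= 7  ⇒  (0, 0, 1)
     R0 -= 10·R2  ⇒  (1, 0, 0)
     R1 -= 3·R2  ⇒  (0, 1, 0)

rank = 3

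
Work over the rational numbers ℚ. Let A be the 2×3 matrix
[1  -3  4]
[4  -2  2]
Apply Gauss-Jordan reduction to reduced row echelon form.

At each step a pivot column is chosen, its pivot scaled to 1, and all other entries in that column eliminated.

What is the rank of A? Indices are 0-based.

rank = 2

step 1: normalize row 0 (÷1) = (1, -3, 4)
  row 1: subtract 4×row0 = (0, 10, -14)
step 2: normalize row 1 (÷10) = (0, 1, -7/5)
  row 0: subtract -3×row1 = (1, 0, -1/5)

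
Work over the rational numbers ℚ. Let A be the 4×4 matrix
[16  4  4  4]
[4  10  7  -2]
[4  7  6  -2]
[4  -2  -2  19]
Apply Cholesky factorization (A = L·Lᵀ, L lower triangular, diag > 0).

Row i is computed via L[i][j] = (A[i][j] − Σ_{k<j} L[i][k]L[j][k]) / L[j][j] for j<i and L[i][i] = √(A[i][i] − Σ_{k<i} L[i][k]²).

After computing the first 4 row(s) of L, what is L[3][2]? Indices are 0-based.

Step 1: L[0][0] = √(16) = 4.
  L[1][0] = (4) / L[0][0] = 1.
Step 2: L[1][1] = √(9) = 3.
  L[2][0] = (4) / L[0][0] = 1.
  L[2][1] = (6) / L[1][1] = 2.
Step 3: L[2][2] = √(1) = 1.
  L[3][0] = (4) / L[0][0] = 1.
  L[3][1] = (-3) / L[1][1] = -1.
  L[3][2] = (-1) / L[2][2] = -1.
Step 4: L[3][3] = √(16) = 4.

L[3][2] = -1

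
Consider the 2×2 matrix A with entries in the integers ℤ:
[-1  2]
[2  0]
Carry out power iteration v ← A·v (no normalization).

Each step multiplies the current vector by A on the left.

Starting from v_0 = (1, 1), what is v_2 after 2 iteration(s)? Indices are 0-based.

v_0 = (1, 1).
v_1 = A·v_0 = (1, 2).
v_2 = A·v_1 = (3, 2).

v_2 = (3, 2)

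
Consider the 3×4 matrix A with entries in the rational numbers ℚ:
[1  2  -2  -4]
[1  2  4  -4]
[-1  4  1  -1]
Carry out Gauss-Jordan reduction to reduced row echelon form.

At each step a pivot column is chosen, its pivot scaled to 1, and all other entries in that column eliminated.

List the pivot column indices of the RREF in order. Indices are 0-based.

pivot columns: 0, 1, 2

pivot(0,0)=1: scale R0 → (1, 2, -2, -4)
  clear (1,0): R1 −= (1)R0 → (0, 0, 6, 0)
  clear (2,0): R2 −= (-1)R0 → (0, 6, -1, -5)
pivot(1,1): swap R1↔R2
pivot(1,1)=6: scale R1 → (0, 1, -1/6, -5/6)
  clear (0,1): R0 −= (2)R1 → (1, 0, -5/3, -7/3)
pivot(2,2)=6: scale R2 → (0, 0, 1, 0)
  clear (0,2): R0 −= (-5/3)R2 → (1, 0, 0, -7/3)
  clear (1,2): R1 −= (-1/6)R2 → (0, 1, 0, -5/6)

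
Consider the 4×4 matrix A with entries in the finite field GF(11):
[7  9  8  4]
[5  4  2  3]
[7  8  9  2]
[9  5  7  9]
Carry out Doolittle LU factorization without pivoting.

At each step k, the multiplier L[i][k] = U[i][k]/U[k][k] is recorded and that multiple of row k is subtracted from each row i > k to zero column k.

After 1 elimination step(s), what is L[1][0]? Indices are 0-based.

L[1][0] = 7

[col 0] pivot 7
  R1 -= 7*R0 → (0, 7, 1, 8)  (L[1][0] := 7)
  R2 -= 1*R0 → (0, 10, 1, 9)  (L[2][0] := 1)
  R3 -= 6*R0 → (0, 6, 3, 7)  (L[3][0] := 6)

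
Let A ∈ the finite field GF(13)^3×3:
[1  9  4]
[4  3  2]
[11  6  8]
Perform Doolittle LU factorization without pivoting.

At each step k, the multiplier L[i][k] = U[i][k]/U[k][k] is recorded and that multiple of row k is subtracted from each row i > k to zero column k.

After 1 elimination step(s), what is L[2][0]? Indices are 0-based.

[col 0] pivot 1
  R1 -= 4*R0 → (0, 6, 12)  (L[1][0] := 4)
  R2 -= 11*R0 → (0, 11, 3)  (L[2][0] := 11)

L[2][0] = 11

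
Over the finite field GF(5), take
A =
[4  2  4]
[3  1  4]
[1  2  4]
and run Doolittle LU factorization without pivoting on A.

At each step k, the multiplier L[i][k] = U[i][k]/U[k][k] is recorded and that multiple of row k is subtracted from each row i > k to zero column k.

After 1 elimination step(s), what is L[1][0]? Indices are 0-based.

k=0: U[0][0]=4
  eliminate (1,0): mult=2, new row 1: (0, 2, 1); set L[1][0]=2
  eliminate (2,0): mult=4, new row 2: (0, 4, 3); set L[2][0]=4

L[1][0] = 2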